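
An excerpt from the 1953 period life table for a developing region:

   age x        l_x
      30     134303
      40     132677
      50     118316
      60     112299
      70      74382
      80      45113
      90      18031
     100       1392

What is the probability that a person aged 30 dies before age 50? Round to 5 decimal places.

P(die before 50 | alive at 30) = 1 − l_50/l_30 = 1 − 118316/134303 = (15987)/134303 = 0.119037.

0.11904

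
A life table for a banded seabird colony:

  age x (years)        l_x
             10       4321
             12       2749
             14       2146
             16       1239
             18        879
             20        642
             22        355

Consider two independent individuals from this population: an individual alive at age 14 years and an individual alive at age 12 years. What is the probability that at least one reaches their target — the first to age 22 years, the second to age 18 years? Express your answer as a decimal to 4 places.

0.4323

p₁ = l_22/l_14 = 355/2146 = 0.165424; p₂ = l_18/l_12 = 879/2749 = 0.319753.
P(at least one) = 1 − (1−p₁)(1−p₂) = 1 − 0.834576 × 0.680247 = 0.432282.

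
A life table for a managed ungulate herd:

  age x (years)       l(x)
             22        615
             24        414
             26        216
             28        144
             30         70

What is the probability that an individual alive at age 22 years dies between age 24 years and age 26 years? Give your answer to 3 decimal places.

0.322

This is the probability of reaching 24 but not 26, conditional on being alive at 22: (l(24) − l(26)) / l(22).
= (414 − 216) / 615 = 198 / 615 = 0.321951.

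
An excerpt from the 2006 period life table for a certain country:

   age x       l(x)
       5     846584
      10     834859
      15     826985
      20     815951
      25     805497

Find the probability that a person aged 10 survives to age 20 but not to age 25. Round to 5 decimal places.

This is the probability of reaching 20 but not 25, conditional on being alive at 10: (l(20) − l(25)) / l(10).
= (815951 − 805497) / 834859 = 10454 / 834859 = 0.012522.

0.01252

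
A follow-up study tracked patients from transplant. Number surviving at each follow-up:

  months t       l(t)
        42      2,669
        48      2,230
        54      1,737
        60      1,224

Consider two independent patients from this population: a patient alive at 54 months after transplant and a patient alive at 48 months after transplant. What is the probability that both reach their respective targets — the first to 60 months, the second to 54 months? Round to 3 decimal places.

p₁ = l(60)/l(54) = 1,224/1,737 = 0.704663; p₂ = l(54)/l(48) = 1,737/2,230 = 0.778924.
P(both) = p₁ × p₂ = 0.704663 × 0.778924 = 0.548879.

0.549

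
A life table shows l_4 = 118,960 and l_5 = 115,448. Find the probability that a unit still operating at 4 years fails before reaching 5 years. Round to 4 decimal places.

P(fail before 5 | operational at 4) = 1 − l_5/l_4 = 1 − 115,448/118,960 = (3,512)/118,960 = 0.029523.

0.0295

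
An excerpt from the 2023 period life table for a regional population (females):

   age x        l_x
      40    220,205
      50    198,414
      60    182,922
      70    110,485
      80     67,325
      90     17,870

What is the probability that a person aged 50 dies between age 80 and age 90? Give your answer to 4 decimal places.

0.2493

We want 30|10q50 = (l_80 − l_90)/l_50.
This is the probability of reaching 80 but not 90, conditional on being alive at 50: (l_80 − l_90) / l_50.
= (67,325 − 17,870) / 198,414 = 49,455 / 198,414 = 0.249252.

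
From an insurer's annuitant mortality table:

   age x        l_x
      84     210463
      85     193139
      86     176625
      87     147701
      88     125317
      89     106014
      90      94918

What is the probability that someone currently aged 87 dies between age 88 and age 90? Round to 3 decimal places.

0.206

We want 1|2q87 = (l_88 − l_90)/l_87.
This is the probability of reaching 88 but not 90, conditional on being alive at 87: (l_88 − l_90) / l_87.
= (125317 − 94918) / 147701 = 30399 / 147701 = 0.205814.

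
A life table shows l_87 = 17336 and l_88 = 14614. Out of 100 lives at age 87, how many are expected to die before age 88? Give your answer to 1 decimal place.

The relevant probability is 1 − 14614/17336 = 0.157014.
Expected number = 100 × 0.157014 = 15.7.

15.7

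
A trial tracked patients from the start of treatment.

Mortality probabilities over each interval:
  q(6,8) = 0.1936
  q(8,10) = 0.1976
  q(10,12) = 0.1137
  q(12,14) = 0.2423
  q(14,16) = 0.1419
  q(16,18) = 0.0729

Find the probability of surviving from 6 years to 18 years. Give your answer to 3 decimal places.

0.346

P(survive 6→18) = (1 − 0.1936) × (1 − 0.1976) × (1 − 0.1137) × (1 − 0.2423) × (1 − 0.1419) × (1 − 0.0729).
= 0.8064 × 0.8024 × 0.8863 × 0.7577 × 0.8581 × 0.9271 = 0.345688.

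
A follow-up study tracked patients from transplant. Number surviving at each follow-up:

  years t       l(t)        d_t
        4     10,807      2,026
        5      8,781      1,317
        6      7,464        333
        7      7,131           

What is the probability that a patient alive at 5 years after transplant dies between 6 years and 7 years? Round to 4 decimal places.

0.0379

This is the probability of reaching 6 but not 7, conditional on being alive at 5: (l(6) − l(7)) / l(5).
= (7,464 − 7,131) / 8,781 = 333 / 8,781 = 0.037923.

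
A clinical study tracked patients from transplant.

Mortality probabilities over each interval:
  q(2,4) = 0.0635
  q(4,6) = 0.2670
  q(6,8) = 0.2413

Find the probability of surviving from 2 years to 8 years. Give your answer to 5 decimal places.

0.52081

Survival from 2 to 8 is the product of surviving each interval: (1 − 0.0635) × (1 − 0.2670) × (1 − 0.2413).
= 0.9365 × 0.7330 × 0.7587 = 0.520813.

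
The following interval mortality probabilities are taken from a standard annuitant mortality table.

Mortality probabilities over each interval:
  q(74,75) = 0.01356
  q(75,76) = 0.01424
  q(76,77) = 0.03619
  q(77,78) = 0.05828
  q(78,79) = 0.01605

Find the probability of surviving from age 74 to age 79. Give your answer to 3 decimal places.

Survival from 74 to 79 is the product of surviving each interval: (1 − 0.01356) × (1 − 0.01424) × (1 − 0.03619) × (1 − 0.05828) × (1 − 0.01605).
= 0.98644 × 0.98576 × 0.96381 × 0.94172 × 0.98395 = 0.868417.

0.868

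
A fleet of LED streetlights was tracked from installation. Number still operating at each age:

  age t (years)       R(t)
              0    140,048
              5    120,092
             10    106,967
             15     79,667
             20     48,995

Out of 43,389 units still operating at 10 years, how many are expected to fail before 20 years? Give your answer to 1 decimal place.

The relevant probability is 1 − 48,995/106,967 = 0.541962.
Expected number = 43,389 × 0.541962 = 23515.2.

23515.2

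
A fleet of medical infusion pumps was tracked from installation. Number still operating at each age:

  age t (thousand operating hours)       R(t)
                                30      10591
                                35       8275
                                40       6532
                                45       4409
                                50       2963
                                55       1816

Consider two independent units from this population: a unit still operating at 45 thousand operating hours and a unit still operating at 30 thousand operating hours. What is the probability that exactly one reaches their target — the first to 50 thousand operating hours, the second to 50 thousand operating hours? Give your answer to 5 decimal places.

0.57578

p₁ = R(50)/R(45) = 2963/4409 = 0.672034; p₂ = R(50)/R(30) = 2963/10591 = 0.279766.
P(exactly one) = p₁(1−p₂) + (1−p₁)p₂ = 0.484022 + 0.091754 = 0.575775.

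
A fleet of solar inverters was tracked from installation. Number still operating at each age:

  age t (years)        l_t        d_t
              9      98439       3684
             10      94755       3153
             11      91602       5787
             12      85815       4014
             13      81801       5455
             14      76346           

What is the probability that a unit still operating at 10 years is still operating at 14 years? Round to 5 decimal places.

0.80572

The conditional survival probability is l_14/l_10 = 76346/94755 = 0.805720.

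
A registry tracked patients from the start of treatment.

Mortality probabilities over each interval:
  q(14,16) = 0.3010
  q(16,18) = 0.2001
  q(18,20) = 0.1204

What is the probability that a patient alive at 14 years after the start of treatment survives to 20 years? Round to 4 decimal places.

P(survive 14→20) = (1 − 0.3010) × (1 − 0.2001) × (1 − 0.1204).
= 0.6990 × 0.7999 × 0.8796 = 0.491811.

0.4918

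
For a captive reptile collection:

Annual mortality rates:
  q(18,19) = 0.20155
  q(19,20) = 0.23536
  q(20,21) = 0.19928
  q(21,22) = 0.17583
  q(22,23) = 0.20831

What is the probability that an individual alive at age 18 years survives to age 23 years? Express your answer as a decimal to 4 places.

0.3190

P(survive 18→23) = (1 − 0.20155) × (1 − 0.23536) × (1 − 0.19928) × (1 − 0.17583) × (1 − 0.20831).
= 0.79845 × 0.76464 × 0.80072 × 0.82417 × 0.79169 = 0.318976.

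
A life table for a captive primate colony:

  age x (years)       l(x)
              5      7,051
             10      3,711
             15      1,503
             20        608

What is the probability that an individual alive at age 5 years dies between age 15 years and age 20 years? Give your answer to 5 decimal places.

0.12693

This is the probability of reaching 15 but not 20, conditional on being alive at 5: (l(15) − l(20)) / l(5).
= (1,503 − 608) / 7,051 = 895 / 7,051 = 0.126932.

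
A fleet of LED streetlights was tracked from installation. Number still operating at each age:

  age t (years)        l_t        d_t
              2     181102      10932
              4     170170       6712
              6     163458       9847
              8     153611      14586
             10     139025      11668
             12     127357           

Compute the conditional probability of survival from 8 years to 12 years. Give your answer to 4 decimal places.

0.8291

The conditional survival probability is l_12/l_8 = 127357/153611 = 0.829088.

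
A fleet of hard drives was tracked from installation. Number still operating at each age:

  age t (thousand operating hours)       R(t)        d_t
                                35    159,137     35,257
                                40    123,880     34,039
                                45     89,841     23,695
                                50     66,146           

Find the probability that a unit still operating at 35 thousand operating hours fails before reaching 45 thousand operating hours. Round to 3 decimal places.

0.435

P(fail before 45 | operational at 35) = 1 − R(45)/R(35) = 1 − 89,841/159,137 = (69,296)/159,137 = 0.435449.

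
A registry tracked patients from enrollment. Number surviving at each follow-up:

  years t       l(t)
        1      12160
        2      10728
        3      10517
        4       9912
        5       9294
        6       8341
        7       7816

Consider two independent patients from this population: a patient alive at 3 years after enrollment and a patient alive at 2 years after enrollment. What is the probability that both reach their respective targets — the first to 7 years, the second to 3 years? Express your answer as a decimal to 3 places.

p₁ = l(7)/l(3) = 7816/10517 = 0.743178; p₂ = l(3)/l(2) = 10517/10728 = 0.980332.
P(both) = p₁ × p₂ = 0.743178 × 0.980332 = 0.728561.

0.729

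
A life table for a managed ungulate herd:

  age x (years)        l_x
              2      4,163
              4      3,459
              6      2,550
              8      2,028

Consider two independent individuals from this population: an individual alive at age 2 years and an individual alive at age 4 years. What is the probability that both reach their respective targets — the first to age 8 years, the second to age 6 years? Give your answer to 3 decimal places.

0.359

p₁ = l_8/l_2 = 2,028/4,163 = 0.487149; p₂ = l_6/l_4 = 2,550/3,459 = 0.737207.
P(both) = p₁ × p₂ = 0.487149 × 0.737207 = 0.359130.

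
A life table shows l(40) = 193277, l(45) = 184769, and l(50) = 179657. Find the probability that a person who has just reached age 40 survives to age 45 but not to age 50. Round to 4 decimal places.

0.0264

This is the probability of reaching 45 but not 50, conditional on being alive at 40: (l(45) − l(50)) / l(40).
= (184769 − 179657) / 193277 = 5112 / 193277 = 0.026449.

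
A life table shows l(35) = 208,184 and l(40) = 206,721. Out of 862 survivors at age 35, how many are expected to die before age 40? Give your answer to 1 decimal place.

6.1

The relevant probability is 1 − 206,721/208,184 = 0.007027.
Expected number = 862 × 0.007027 = 6.1.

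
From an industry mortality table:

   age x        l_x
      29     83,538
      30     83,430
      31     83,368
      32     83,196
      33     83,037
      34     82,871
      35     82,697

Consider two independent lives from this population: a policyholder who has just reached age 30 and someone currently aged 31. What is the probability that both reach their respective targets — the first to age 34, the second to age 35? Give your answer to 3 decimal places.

p₁ = l_34/l_30 = 82,871/83,430 = 0.993300; p₂ = l_35/l_31 = 82,697/83,368 = 0.991951.
P(both) = p₁ × p₂ = 0.993300 × 0.991951 = 0.985305.

0.985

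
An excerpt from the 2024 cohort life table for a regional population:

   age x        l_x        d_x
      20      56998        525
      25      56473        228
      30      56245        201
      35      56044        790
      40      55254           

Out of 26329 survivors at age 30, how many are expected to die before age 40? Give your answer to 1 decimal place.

463.9

The relevant probability is 1 − 55254/56245 = 0.017619.
Expected number = 26329 × 0.017619 = 463.9.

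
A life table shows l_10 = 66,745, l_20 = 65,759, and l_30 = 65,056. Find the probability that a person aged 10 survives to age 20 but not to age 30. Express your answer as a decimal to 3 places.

This is the probability of reaching 20 but not 30, conditional on being alive at 10: (l_20 − l_30) / l_10.
= (65,759 − 65,056) / 66,745 = 703 / 66,745 = 0.010533.

0.011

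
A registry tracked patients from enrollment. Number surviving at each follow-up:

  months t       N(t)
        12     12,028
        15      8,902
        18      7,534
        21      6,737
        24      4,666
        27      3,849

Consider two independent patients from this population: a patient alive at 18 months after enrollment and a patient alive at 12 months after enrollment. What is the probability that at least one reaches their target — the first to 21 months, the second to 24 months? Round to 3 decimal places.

p₁ = N(21)/N(18) = 6,737/7,534 = 0.894213; p₂ = N(24)/N(12) = 4,666/12,028 = 0.387928.
P(at least one) = 1 − (1−p₁)(1−p₂) = 1 − 0.105787 × 0.612072 = 0.935251.

0.935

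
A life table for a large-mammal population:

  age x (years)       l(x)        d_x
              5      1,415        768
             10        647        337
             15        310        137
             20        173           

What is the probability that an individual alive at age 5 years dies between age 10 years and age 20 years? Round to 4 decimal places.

0.3350

This is the probability of reaching 10 but not 20, conditional on being alive at 5: (l(10) − l(20)) / l(5).
= (647 − 173) / 1,415 = 474 / 1,415 = 0.334982.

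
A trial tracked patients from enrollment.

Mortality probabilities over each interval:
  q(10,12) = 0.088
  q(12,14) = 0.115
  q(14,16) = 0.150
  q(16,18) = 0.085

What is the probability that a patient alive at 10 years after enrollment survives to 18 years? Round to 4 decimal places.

0.6277

The overall survival probability is (1 − 0.088) × (1 − 0.115) × (1 − 0.150) × (1 − 0.085).
= 0.912 × 0.885 × 0.850 × 0.915 = 0.627738.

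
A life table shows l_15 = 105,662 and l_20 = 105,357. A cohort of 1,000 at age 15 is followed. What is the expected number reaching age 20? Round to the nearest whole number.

997

The relevant probability is 105,357/105,662 = 0.997113.
Expected number = 1,000 × 0.997113 = 997.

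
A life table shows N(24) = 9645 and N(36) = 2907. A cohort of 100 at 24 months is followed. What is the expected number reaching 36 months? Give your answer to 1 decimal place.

30.1

The relevant probability is 2907/9645 = 0.301400.
Expected number = 100 × 0.301400 = 30.1.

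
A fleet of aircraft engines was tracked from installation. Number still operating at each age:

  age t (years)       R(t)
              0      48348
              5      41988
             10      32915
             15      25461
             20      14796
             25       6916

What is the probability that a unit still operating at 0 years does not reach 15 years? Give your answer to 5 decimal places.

P(fail before 15 | operational at 0) = 1 − R(15)/R(0) = 1 − 25461/48348 = (22887)/48348 = 0.473380.

0.47338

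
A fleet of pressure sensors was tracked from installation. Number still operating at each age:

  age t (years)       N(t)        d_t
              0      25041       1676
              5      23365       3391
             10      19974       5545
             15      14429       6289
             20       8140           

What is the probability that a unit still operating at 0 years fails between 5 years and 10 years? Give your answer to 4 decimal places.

This is the probability of reaching 5 but not 10, conditional on being operational at 0: (N(5) − N(10)) / N(0).
= (23365 − 19974) / 25041 = 3391 / 25041 = 0.135418.

0.1354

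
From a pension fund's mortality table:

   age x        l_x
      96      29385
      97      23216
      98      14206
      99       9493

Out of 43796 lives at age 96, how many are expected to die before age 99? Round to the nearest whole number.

29647

The relevant probability is 1 − 9493/29385 = 0.676944.
Expected number = 43796 × 0.676944 = 29647.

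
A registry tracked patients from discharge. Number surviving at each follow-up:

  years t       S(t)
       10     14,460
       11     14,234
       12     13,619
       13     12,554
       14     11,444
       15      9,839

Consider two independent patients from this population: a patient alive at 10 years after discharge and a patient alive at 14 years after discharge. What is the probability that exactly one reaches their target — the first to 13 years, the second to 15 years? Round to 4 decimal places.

0.2351

p₁ = S(13)/S(10) = 12,554/14,460 = 0.868188; p₂ = S(15)/S(14) = 9,839/11,444 = 0.859752.
P(exactly one) = p₁(1−p₂) + (1−p₁)p₂ = 0.121762 + 0.113326 = 0.235087.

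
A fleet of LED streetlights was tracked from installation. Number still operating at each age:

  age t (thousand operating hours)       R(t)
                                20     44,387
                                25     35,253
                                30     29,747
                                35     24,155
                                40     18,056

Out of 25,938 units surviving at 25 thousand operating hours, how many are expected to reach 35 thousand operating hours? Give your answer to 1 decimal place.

The relevant probability is 24,155/35,253 = 0.685190.
Expected number = 25,938 × 0.685190 = 17772.5.

17772.5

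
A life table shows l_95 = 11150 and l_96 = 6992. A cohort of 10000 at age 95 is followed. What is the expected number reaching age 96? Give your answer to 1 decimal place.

6270.9

The relevant probability is 6992/11150 = 0.627085.
Expected number = 10000 × 0.627085 = 6270.9.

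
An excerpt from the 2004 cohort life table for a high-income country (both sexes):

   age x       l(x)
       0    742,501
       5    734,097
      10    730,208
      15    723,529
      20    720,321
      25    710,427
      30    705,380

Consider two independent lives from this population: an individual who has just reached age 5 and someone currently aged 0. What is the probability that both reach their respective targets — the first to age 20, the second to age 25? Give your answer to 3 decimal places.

p₁ = l(20)/l(5) = 720,321/734,097 = 0.981234; p₂ = l(25)/l(0) = 710,427/742,501 = 0.956803.
P(both) = p₁ × p₂ = 0.981234 × 0.956803 = 0.938848.

0.939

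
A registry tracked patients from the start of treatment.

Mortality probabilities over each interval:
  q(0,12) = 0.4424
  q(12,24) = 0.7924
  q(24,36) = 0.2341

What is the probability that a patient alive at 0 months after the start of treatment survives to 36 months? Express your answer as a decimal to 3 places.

Survival from 0 to 36 is the product of surviving each interval: (1 − 0.4424) × (1 − 0.7924) × (1 − 0.2341).
= 0.5576 × 0.2076 × 0.7659 = 0.088659.

0.089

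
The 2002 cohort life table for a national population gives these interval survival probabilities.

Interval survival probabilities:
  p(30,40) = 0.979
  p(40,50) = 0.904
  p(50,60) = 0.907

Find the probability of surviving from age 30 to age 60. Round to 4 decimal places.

0.8027

Survival from 30 to 60 is the product of surviving each interval: 0.979 × 0.904 × 0.907.
= 0.802710.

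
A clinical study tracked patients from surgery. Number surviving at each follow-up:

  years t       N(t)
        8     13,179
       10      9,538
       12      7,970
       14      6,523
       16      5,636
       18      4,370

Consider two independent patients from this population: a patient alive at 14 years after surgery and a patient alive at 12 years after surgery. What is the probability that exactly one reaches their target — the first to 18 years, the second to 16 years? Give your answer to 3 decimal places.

p₁ = N(18)/N(14) = 4,370/6,523 = 0.669937; p₂ = N(16)/N(12) = 5,636/7,970 = 0.707152.
P(exactly one) = p₁(1−p₂) + (1−p₁)p₂ = 0.196190 + 0.233405 = 0.429594.

0.430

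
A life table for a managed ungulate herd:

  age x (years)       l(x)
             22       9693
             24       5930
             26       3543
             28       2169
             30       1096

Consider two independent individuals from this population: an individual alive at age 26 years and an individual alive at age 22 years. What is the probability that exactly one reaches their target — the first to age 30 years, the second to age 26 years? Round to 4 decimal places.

0.4487

p₁ = l(30)/l(26) = 1096/3543 = 0.309342; p₂ = l(26)/l(22) = 3543/9693 = 0.365522.
P(exactly one) = p₁(1−p₂) + (1−p₁)p₂ = 0.196271 + 0.252451 = 0.448721.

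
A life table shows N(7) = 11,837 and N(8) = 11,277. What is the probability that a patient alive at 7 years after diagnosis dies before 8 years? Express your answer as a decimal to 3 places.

P(die before 8 | alive at 7) = 1 − N(8)/N(7) = 1 − 11,277/11,837 = (560)/11,837 = 0.047309.

0.047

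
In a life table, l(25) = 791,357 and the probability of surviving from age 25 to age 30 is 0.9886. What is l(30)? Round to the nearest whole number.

782336

l(30) = l(25) × p = 791,357 × 0.9886 = 782336.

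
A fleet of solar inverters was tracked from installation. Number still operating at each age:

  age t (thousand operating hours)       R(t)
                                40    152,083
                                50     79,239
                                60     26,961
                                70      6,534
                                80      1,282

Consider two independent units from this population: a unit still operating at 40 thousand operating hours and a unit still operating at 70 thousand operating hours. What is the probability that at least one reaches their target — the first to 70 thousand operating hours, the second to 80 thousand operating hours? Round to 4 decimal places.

p₁ = R(70)/R(40) = 6,534/152,083 = 0.042963; p₂ = R(80)/R(70) = 1,282/6,534 = 0.196204.
P(at least one) = 1 − (1−p₁)(1−p₂) = 1 − 0.957037 × 0.803796 = 0.230737.

0.2307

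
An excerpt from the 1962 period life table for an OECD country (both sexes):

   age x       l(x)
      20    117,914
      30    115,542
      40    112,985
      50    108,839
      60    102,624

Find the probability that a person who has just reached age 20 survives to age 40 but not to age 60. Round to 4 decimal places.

0.0879

This is the probability of reaching 40 but not 60, conditional on being alive at 20: (l(40) − l(60)) / l(20).
= (112,985 − 102,624) / 117,914 = 10,361 / 117,914 = 0.087869.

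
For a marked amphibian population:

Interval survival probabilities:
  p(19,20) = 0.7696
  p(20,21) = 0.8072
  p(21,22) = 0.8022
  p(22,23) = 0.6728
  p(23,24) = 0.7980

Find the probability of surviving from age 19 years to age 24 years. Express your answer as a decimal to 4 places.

0.2676

Survival from 19 to 24 is the product of surviving each interval: 0.7696 × 0.8072 × 0.8022 × 0.6728 × 0.7980.
= 0.267558.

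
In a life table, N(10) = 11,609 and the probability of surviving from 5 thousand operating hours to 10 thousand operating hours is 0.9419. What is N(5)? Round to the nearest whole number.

N(5) = N(10) / p = 11,609 / 0.9419 = 12325.

12325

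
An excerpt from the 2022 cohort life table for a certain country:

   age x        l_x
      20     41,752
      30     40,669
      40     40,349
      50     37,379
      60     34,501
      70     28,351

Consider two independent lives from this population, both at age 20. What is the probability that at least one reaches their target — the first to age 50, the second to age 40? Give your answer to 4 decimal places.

p₁ = l_50/l_20 = 37,379/41,752 = 0.895263; p₂ = l_40/l_20 = 40,349/41,752 = 0.966397.
P(at least one) = 1 − (1−p₁)(1−p₂) = 1 − 0.104737 × 0.033603 = 0.996481.

0.9965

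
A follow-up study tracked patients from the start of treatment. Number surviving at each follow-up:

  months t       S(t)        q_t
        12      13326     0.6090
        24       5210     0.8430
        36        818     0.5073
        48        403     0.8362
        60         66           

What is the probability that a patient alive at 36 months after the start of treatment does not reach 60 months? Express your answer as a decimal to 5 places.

0.91932

P(die before 60 | alive at 36) = 1 − S(60)/S(36) = 1 − 66/818 = (752)/818 = 0.919315.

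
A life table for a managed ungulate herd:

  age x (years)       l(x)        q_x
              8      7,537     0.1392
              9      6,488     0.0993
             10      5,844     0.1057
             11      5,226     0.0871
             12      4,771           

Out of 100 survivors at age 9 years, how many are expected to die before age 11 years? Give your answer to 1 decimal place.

19.5

The relevant probability is 1 − 5,226/6,488 = 0.194513.
Expected number = 100 × 0.194513 = 19.5.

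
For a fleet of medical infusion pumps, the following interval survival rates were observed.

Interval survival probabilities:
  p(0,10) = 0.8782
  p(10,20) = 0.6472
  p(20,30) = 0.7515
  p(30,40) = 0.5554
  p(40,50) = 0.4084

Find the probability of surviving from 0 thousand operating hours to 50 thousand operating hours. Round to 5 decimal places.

0.09688

P(survive 0→50) = 0.8782 × 0.6472 × 0.7515 × 0.5554 × 0.4084.
= 0.096884.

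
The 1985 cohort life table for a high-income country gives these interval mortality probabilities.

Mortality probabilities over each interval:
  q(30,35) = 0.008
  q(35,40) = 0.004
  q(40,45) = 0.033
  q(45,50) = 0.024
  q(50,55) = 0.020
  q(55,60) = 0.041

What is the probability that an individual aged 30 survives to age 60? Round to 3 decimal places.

0.876

P(survive 30→60) = (1 − 0.008) × (1 − 0.004) × (1 − 0.033) × (1 − 0.024) × (1 − 0.020) × (1 − 0.041).
= 0.992 × 0.996 × 0.967 × 0.976 × 0.980 × 0.959 = 0.876379.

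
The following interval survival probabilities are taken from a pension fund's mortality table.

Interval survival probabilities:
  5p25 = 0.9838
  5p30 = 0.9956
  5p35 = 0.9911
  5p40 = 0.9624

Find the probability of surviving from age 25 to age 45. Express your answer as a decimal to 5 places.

Survival from 25 to 45 is the product of surviving each interval: 0.9838 × 0.9956 × 0.9911 × 0.9624.
= 0.934254.

0.93425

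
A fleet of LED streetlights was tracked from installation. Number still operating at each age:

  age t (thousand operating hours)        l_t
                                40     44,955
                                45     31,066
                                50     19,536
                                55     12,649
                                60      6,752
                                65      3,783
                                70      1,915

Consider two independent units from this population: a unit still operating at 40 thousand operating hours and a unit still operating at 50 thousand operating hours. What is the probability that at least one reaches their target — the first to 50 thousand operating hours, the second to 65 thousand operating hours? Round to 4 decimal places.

p₁ = l_50/l_40 = 19,536/44,955 = 0.434568; p₂ = l_65/l_50 = 3,783/19,536 = 0.193643.
P(at least one) = 1 − (1−p₁)(1−p₂) = 1 − 0.565432 × 0.806357 = 0.544060.

0.5441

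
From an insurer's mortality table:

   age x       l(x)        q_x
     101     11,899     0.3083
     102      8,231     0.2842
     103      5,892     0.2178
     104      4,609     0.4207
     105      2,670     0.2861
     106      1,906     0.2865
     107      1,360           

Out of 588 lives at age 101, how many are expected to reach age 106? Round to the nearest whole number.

The relevant probability is 1,906/11,899 = 0.160182.
Expected number = 588 × 0.160182 = 94.

94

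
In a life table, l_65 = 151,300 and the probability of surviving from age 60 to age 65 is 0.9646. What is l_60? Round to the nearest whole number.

l_60 = l_65 / p = 151,300 / 0.9646 = 156853.

156853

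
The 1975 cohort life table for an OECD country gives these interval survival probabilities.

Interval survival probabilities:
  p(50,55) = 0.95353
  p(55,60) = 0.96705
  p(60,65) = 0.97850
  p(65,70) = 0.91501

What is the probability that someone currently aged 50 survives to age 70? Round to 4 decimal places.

0.8256

Survival from 50 to 70 is the product of surviving each interval: 0.95353 × 0.96705 × 0.97850 × 0.91501.
= 0.825601.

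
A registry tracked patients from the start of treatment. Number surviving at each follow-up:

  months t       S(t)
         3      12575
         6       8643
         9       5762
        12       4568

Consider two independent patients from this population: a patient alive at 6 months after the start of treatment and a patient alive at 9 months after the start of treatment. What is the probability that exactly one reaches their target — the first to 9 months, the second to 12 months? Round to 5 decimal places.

p₁ = S(9)/S(6) = 5762/8643 = 0.666667; p₂ = S(12)/S(9) = 4568/5762 = 0.792780.
P(exactly one) = p₁(1−p₂) + (1−p₁)p₂ = 0.138147 + 0.264260 = 0.402406.

0.40241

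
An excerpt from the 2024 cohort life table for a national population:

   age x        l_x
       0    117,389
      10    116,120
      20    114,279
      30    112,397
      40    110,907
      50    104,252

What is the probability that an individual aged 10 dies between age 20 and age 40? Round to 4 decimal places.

0.0290

This is the probability of reaching 20 but not 40, conditional on being alive at 10: (l_20 − l_40) / l_10.
= (114,279 − 110,907) / 116,120 = 3,372 / 116,120 = 0.029039.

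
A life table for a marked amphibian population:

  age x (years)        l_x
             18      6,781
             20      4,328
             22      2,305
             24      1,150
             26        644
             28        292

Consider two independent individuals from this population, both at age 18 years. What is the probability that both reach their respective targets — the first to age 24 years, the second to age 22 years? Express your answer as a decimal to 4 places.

p₁ = l_24/l_18 = 1,150/6,781 = 0.169592; p₂ = l_22/l_18 = 2,305/6,781 = 0.339920.
P(both) = p₁ × p₂ = 0.169592 × 0.339920 = 0.057648.

0.0576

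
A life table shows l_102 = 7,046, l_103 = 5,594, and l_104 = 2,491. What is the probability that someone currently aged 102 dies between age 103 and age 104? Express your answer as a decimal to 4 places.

This is the probability of reaching 103 but not 104, conditional on being alive at 102: (l_103 − l_104) / l_102.
= (5,594 − 2,491) / 7,046 = 3,103 / 7,046 = 0.440392.

0.4404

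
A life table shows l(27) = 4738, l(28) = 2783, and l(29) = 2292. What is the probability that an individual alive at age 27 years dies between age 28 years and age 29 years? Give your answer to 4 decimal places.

This is the probability of reaching 28 but not 29, conditional on being alive at 27: (l(28) − l(29)) / l(27).
= (2783 − 2292) / 4738 = 491 / 4738 = 0.103630.

0.1036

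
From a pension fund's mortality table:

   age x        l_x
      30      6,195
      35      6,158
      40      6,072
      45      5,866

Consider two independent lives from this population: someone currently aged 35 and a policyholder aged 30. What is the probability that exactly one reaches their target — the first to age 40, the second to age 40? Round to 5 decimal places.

p₁ = l_40/l_35 = 6,072/6,158 = 0.986034; p₂ = l_40/l_30 = 6,072/6,195 = 0.980145.
P(exactly one) = p₁(1−p₂) + (1−p₁)p₂ = 0.019578 + 0.013689 = 0.033266.

0.03327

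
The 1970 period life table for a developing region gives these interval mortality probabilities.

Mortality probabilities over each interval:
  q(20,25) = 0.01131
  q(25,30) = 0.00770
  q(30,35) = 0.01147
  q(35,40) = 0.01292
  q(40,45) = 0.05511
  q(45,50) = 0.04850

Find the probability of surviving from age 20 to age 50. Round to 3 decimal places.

P(survive 20→50) = (1 − 0.01131) × (1 − 0.00770) × (1 − 0.01147) × (1 − 0.01292) × (1 − 0.05511) × (1 − 0.04850).
= 0.98869 × 0.99230 × 0.98853 × 0.98708 × 0.94489 × 0.95150 = 0.860667.

0.861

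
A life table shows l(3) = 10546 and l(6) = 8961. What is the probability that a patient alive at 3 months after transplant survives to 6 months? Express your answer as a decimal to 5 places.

0.84971

The conditional survival probability is l(6)/l(3) = 8961/10546 = 0.849706.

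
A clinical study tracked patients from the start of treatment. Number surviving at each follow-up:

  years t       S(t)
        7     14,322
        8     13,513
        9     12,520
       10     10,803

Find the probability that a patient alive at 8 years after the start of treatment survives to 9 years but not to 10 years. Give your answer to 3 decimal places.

0.127

This is the probability of reaching 9 but not 10, conditional on being alive at 8: (S(9) − S(10)) / S(8).
= (12,520 − 10,803) / 13,513 = 1,717 / 13,513 = 0.127063.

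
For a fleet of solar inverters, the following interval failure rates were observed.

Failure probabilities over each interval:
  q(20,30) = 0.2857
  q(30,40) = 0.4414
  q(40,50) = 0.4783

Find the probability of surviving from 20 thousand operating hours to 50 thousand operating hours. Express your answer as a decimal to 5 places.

0.20816

Survival from 20 to 50 is the product of surviving each interval: (1 − 0.2857) × (1 − 0.4414) × (1 − 0.4783).
= 0.7143 × 0.5586 × 0.5217 = 0.208162.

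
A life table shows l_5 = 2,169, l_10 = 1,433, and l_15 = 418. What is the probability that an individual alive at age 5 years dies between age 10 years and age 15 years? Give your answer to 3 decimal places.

0.468

This is the probability of reaching 10 but not 15, conditional on being alive at 5: (l_10 − l_15) / l_5.
= (1,433 − 418) / 2,169 = 1,015 / 2,169 = 0.467958.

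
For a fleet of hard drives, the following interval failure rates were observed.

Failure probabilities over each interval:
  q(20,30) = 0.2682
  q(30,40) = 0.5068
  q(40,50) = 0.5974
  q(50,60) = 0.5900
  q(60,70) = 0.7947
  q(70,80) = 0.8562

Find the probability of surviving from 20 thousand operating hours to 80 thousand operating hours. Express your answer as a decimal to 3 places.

Survival from 20 to 80 is the product of surviving each interval: (1 − 0.2682) × (1 − 0.5068) × (1 − 0.5974) × (1 − 0.5900) × (1 − 0.7947) × (1 − 0.8562).
= 0.7318 × 0.4932 × 0.4026 × 0.4100 × 0.2053 × 0.1438 = 0.001759.

0.002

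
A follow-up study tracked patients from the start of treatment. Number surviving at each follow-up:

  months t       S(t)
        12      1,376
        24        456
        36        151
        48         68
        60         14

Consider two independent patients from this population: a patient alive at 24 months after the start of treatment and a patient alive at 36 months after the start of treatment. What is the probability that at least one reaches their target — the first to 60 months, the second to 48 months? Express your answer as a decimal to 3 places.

0.467

p₁ = S(60)/S(24) = 14/456 = 0.030702; p₂ = S(48)/S(36) = 68/151 = 0.450331.
P(at least one) = 1 − (1−p₁)(1−p₂) = 1 − 0.969298 × 0.549669 = 0.467207.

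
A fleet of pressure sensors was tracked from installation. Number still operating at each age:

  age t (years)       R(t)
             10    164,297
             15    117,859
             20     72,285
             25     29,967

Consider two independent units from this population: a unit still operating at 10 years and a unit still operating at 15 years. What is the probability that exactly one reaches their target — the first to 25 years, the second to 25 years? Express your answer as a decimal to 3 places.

0.344

p₁ = R(25)/R(10) = 29,967/164,297 = 0.182395; p₂ = R(25)/R(15) = 29,967/117,859 = 0.254261.
P(exactly one) = p₁(1−p₂) + (1−p₁)p₂ = 0.136019 + 0.207885 = 0.343904.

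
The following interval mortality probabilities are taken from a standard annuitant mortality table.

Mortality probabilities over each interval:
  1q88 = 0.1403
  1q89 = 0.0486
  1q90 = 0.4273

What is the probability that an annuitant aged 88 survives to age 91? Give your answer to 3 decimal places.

0.468

The overall survival probability is (1 − 0.1403) × (1 − 0.0486) × (1 − 0.4273).
= 0.8597 × 0.9514 × 0.5727 = 0.468422.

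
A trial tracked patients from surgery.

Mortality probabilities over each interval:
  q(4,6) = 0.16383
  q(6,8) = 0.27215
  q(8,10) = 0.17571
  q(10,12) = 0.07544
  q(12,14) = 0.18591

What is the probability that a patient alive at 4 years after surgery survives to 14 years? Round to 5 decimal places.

0.37759

The overall survival probability is (1 − 0.16383) × (1 − 0.27215) × (1 − 0.17571) × (1 − 0.07544) × (1 − 0.18591).
= 0.83617 × 0.72785 × 0.82429 × 0.92456 × 0.81409 = 0.377593.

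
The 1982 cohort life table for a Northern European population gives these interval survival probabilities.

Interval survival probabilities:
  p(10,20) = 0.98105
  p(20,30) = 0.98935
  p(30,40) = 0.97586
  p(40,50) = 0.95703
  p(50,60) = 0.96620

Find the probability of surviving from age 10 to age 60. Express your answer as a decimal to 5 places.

0.87583

Chaining the interval survival probabilities: 0.98105 × 0.98935 × 0.97586 × 0.95703 × 0.96620.
= 0.875833.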